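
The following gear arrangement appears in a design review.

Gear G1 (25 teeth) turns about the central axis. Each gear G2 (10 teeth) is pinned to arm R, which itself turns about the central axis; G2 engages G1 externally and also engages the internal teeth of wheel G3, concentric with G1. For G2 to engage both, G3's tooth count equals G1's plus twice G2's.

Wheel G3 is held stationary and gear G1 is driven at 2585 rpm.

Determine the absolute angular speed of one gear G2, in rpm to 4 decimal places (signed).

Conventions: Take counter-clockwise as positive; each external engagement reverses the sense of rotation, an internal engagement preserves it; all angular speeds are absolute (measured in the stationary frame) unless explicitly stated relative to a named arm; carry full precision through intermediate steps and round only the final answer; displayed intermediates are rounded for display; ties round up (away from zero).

planetary set (25T centre, 10T on arm, 45T internal) — Willis relation
normalise by the input: solve with ω_sun = 1, then scale by 2585 rpm
ring teeth: 25 + 2·10 = 45
25(ω_sun−ω_arm) = −45(ω_ring−ω_arm),  ω_ring = 0, ω_sun = 1
25(1−ω_arm) = −45(0−ω_arm)  ⇒  70·ω_arm = 25  ⇒  ω_arm = 5/14
sun–planet mesh: 25·(1−5/14) = −10·(ω_p−ω_arm)  ⇒  ω_p−ω_arm = -45/28
ω_p = 5/14 − 45/28 = -5/4
scale: ω_p = -5/4 × 2585 rpm = -3231.2500 rpm

-3231.2500 rpm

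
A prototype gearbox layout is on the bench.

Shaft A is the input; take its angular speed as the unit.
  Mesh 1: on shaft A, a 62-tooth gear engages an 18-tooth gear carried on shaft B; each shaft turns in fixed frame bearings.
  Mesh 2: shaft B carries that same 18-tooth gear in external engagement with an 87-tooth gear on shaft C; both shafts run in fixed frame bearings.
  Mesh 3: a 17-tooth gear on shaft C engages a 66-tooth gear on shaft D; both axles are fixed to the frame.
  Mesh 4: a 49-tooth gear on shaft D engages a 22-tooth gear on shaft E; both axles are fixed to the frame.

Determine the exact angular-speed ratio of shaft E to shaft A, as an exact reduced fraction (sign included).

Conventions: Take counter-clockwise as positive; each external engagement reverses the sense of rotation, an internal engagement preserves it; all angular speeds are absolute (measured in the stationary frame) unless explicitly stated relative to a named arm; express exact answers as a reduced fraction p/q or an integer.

25823/63162

class = fixed-axis compound train [4 meshes; 4 ratios multiply, 4 sense flips]
mesh 1 [62T→18T]: running ratio 31/9, sense −
mesh 2 [18T→87T]: running ratio 62/87, sense +
mesh 3 [17T→66T]: running ratio 527/2871, sense −
mesh 4 [49T→22T]: running ratio 25823/63162, sense +
ω_out/ω_in = 25823/63162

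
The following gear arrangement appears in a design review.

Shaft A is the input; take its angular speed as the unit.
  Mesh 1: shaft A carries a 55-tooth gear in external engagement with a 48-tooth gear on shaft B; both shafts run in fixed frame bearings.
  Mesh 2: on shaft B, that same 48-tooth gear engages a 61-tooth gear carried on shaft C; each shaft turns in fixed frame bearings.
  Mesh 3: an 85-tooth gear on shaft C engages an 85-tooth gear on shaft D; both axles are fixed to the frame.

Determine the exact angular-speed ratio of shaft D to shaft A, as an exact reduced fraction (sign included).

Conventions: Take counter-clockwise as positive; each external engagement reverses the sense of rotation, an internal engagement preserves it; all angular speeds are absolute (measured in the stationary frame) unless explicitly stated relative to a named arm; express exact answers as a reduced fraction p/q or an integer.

class = fixed-axis compound train [3 meshes; 3 ratios multiply, 3 sense flips]
mesh 1 [55T→48T]: running ratio 55/48, sense −
mesh 2 [48T→61T]: running ratio 55/61, sense +
mesh 3 [85T→85T]: running ratio 55/61, sense −
ω_out/ω_in = -55/61

-55/61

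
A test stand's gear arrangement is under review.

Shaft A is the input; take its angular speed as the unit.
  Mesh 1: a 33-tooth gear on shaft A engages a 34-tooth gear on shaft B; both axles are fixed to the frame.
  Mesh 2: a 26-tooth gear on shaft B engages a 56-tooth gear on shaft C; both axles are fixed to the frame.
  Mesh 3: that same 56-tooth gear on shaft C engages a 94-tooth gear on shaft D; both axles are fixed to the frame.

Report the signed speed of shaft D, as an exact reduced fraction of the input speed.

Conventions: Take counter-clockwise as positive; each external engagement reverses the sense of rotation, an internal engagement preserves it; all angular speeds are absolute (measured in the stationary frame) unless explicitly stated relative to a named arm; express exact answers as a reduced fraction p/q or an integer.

-429/1598

3-mesh fixed-axis compound train (all bearings frame-fixed)
mesh 1 [33T→34T]: |ω|/ω_in = 1×33/34 = 33/34, sense flips to −
mesh 2 [26T→56T]: |ω|/ω_in = (33/34)×26/56 = 429/952, sense flips to +
mesh 3 [56T→94T]: |ω|/ω_in = (429/952)×56/94 = 429/1598, sense flips to −
signed output speed (× input speed) = -429/1598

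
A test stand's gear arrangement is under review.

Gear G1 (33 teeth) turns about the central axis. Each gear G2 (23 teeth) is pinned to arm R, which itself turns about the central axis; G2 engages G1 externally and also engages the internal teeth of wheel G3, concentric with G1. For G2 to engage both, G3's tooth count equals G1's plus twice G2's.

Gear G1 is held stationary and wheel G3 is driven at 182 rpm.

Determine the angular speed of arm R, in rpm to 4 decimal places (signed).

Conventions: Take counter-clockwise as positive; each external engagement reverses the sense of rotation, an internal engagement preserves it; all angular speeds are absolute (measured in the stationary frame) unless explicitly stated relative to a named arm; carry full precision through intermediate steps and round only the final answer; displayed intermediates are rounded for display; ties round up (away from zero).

planetary set (33T centre, 23T on arm, 79T internal) — Willis relation
normalise by the input: solve with ω_ring = 1, then scale by 182 rpm
ring teeth: 33 + 2·23 = 79
33(ω_sun−ω_arm) = −79(ω_ring−ω_arm),  ω_sun = 0, ω_ring = 1
33(0−ω_arm) = −79(1−ω_arm)  ⇒  112·ω_arm = 79  ⇒  ω_arm = 79/112
scale: ω_arm = 79/112 × 182 rpm = +128.3750 rpm

+128.3750 rpm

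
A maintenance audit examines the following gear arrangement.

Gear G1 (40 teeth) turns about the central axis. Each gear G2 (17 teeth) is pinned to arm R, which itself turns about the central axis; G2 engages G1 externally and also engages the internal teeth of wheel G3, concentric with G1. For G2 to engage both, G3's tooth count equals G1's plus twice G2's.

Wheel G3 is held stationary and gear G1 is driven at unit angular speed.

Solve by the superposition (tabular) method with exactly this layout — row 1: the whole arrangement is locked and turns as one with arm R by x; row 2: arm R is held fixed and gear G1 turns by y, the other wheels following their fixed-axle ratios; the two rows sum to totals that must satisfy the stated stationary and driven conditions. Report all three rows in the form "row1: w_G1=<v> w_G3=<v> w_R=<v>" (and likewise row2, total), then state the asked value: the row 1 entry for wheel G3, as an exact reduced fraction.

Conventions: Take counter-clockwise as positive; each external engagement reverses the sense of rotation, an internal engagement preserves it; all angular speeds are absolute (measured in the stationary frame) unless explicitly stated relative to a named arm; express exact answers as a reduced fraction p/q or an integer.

recognized (axles ride arm R): planetary set, 40/17/74 teeth
row 1 — lock + rotate with arm: ω_sun = ω_ring = ω_arm = x
row 2 (arm held, sun turns y): ω_ring = −(40/74)·y, ω_arm = 0
boundary: total ω_ring = x − (40/74)·y = 0 and total ω_sun = x + y = 1  ⇒  y = 37/57, x = 20/57
row 2 ring = −(40/74)·37/57 = -20/57
totals (row 1 + row 2): sun 20/57 + 37/57 = 1, ring 20/57 + (-20/57) = 0, arm 20/57 + 0 = 20/57
asked cell (row1, ring) = 20/57

row1: w_G1=20/57 w_G3=20/57 w_R=20/57
row2: w_G1=37/57 w_G3=-20/57 w_R=0
total: w_G1=1 w_G3=0 w_R=20/57
asked value: 20/57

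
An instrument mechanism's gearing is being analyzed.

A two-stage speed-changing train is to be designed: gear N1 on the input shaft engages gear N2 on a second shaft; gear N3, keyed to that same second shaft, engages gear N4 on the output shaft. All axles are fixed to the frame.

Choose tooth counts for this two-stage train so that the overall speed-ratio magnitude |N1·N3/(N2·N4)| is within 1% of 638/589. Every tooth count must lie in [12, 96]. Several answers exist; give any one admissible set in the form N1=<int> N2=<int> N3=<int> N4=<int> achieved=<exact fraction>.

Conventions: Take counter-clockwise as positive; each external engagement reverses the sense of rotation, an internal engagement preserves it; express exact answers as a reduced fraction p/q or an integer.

N1=22 N2=19 N3=29 N4=31 achieved=638/589

design class (target 638/589): fixed-axis compound train
target = 638/589 in lowest terms: an exact hit needs N1·N3 = k·638 and N2·N4 = k·589 for one integer k, every count in [12, 96]; additionally prefer no 1:1 stage (N1 ≠ N2, N3 ≠ N4)
k = 1: N1·N3 = 638 = 22·29, N2·N4 = 589 = 19·31
achieved = 22·29/(19·31) = 638/589; |achieved − target| = 0 ≤ 319/29450 ✓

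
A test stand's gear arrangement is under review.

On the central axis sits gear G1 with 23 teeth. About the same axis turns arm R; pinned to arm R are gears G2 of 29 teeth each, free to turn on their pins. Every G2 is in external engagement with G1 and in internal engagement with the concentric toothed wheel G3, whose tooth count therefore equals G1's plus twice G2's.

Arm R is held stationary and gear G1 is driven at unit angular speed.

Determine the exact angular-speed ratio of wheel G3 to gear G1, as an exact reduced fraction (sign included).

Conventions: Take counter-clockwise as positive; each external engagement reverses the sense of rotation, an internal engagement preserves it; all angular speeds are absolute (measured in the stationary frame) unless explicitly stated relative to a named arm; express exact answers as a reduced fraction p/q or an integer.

-23/81

planetary set (23T centre, 29T on arm, 81T internal) — Willis relation
ring teeth: 23 + 2·29 = 81
23(ω_sun−ω_arm) = −81(ω_ring−ω_arm),  ω_arm = 0, ω_sun = 1
ω_ring = 0 − (23/81)(1−0) = -23/81
ω_out/ω_in = -23/81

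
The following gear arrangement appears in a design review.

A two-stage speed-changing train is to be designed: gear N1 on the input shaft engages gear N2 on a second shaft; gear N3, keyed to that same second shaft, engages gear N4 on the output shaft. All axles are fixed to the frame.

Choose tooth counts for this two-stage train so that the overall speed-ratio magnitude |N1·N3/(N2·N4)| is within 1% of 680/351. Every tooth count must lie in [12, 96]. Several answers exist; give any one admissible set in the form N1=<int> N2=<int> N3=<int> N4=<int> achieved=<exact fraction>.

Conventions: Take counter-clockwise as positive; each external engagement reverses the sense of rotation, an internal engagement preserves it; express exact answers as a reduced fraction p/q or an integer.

N1=17 N2=13 N3=40 N4=27 achieved=680/351

2-stage fixed-axis compound train for ratio 680/351
target = 680/351 in lowest terms: an exact hit needs N1·N3 = k·680 and N2·N4 = k·351 for one integer k, every count in [12, 96]; additionally prefer no 1:1 stage (N1 ≠ N2, N3 ≠ N4)
k = 1: N1·N3 = 680 = 17·40, N2·N4 = 351 = 13·27
achieved = 17·40/(13·27) = 680/351; |achieved − target| = 0 ≤ 34/1755 ✓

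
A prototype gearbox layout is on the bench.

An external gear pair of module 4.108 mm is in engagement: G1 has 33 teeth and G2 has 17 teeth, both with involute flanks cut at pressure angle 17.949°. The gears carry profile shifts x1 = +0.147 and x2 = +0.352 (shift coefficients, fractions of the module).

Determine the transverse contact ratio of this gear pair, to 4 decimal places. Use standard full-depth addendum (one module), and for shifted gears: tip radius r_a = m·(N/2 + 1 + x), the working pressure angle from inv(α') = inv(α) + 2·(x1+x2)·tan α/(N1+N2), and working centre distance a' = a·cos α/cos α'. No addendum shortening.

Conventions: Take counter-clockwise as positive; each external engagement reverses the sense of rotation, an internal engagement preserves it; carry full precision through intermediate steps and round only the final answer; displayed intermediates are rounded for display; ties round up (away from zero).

topology: single-mesh involute geometry — m = 4.108, 33T/17T pair
base radii: r_b1 = 64.483131, r_b2 = 33.218583
tip radii: r_a1 = 72.493876, r_a2 = 40.472016
inv(α') = inv(17.949°) + 2·(+0.147+0.352)·tan α/(33+17) = 0.01713250  ⇒  α' = 20.91706°
a' = a·cos α / cos α' = 102.7000·cos 17.949°/cos 20.91706° = 104.594689
action lengths: √(r_a1²−r_b1²) = 33.125335, √(r_a2²−r_b2²) = 23.119469
base pitch p_b = π·m·cos α = 12.277560
CR = (33.125335 + 23.119469 − 104.594689·sin 20.91706°)/12.277560 = 1.539623
contact ratio ≈ 1.5396

1.5396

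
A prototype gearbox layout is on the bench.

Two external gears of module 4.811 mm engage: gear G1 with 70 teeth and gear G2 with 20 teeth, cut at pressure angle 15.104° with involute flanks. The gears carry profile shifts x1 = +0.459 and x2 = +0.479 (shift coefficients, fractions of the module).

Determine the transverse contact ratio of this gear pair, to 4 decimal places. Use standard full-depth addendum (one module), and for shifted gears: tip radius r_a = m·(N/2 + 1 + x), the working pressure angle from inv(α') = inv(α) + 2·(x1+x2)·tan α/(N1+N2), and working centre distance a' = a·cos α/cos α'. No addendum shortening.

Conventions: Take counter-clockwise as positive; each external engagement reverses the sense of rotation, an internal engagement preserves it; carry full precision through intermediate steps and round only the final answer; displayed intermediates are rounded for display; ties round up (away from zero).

recognized (one external pair, fixed centres): single-mesh tooth geometry, m = 4.811, N1 = 70, N2 = 20
base radii: r_b1 = 162.568046, r_b2 = 46.448013
tip radii: r_a1 = 175.404249, r_a2 = 55.225469
inv(α') = inv(15.104°) + 2·(+0.459+0.479)·tan α/(70+20) = 0.01190690  ⇒  α' = 18.60048°
a' = a·cos α / cos α' = 216.4950·cos 15.104°/cos 18.60048° = 220.535578
action lengths: √(r_a1²−r_b1²) = 65.865628, √(r_a2²−r_b2²) = 29.873642
base pitch p_b = π·m·cos α = 14.592074
CR = (65.865628 + 29.873642 − 220.535578·sin 18.60048°)/14.592074 = 1.740371
contact ratio ≈ 1.7404

1.7404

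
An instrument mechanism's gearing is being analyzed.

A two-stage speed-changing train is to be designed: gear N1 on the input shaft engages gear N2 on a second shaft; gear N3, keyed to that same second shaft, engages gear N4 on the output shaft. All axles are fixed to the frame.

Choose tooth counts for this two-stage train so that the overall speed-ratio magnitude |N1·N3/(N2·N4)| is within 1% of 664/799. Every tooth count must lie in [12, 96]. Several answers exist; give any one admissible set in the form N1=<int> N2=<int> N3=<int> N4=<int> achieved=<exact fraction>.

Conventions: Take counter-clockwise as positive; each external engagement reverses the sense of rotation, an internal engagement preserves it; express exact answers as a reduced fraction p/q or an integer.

N1=16 N2=17 N3=83 N4=94 achieved=664/799

topology: fixed-axis compound train — 2 stages, target 664/799
target = 664/799 in lowest terms: an exact hit needs N1·N3 = k·664 and N2·N4 = k·799 for one integer k, every count in [12, 96]; additionally prefer no 1:1 stage (N1 ≠ N2, N3 ≠ N4)
k = 1: no 1:1-free in-range split of k·664 and k·799 into factor pairs; take k = 2
k = 2: N1·N3 = 1328 = 16·83, N2·N4 = 1598 = 17·94
achieved = 16·83/(17·94) = 664/799; |achieved − target| = 0 ≤ 166/19975 ✓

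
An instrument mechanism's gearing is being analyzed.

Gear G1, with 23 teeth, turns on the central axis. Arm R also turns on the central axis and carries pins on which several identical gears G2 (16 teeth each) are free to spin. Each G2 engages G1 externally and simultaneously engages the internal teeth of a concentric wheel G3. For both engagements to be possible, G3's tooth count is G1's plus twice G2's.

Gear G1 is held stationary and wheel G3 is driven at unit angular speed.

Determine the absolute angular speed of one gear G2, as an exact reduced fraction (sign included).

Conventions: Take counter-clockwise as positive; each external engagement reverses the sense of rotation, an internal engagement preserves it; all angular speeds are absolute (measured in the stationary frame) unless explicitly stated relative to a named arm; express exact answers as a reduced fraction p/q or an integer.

55/32

class = planetary set [G3 = 23+2·16 = 55; Willis about the carrier]
ring teeth: 23 + 2·16 = 55
23(ω_sun−ω_arm) = −55(ω_ring−ω_arm),  ω_sun = 0, ω_ring = 1
23(0−ω_arm) = −55(1−ω_arm)  ⇒  78·ω_arm = 55  ⇒  ω_arm = 55/78
sun–planet mesh: 23·(0−55/78) = −16·(ω_p−ω_arm)  ⇒  ω_p−ω_arm = 1265/1248
ω_p = 55/78 + 1265/1248 = 55/32
exact speed ratio = 55/32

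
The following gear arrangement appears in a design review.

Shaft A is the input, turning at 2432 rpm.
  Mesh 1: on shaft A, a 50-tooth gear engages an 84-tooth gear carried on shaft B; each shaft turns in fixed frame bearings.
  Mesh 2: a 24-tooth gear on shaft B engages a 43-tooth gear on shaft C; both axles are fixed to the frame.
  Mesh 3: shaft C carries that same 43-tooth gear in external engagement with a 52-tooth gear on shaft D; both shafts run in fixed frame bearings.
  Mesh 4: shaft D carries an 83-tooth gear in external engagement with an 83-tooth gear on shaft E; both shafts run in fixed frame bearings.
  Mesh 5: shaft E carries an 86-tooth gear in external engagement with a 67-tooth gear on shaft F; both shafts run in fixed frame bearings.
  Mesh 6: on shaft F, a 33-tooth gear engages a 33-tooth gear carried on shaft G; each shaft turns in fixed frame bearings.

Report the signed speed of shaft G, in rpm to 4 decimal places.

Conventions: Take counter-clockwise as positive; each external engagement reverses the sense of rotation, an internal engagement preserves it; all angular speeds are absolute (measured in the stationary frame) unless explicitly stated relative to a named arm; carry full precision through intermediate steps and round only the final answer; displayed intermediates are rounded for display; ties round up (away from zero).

class = fixed-axis compound train [6 meshes; 6 ratios multiply, 6 sense flips]
mesh 1 [50T→84T]: ω = 2432.0000×50/84 = 1447.6190 rpm, sense flips to −
mesh 2 [24T→43T]: ω = 1447.6190×24/43 = 807.9734 rpm, sense flips to +
mesh 3 [43T→52T]: ω = 807.9734×43/52 = 668.1319 rpm, sense flips to −
mesh 4 [83T→83T]: ω = 668.1319×83/83 = 668.1319 rpm, sense flips to +
mesh 5 [86T→67T]: ω = 668.1319×86/67 = 857.6021 rpm, sense flips to −
mesh 6 [33T→33T]: ω = 857.6021×33/33 = 857.6021 rpm, sense flips to +
signed output speed = +857.6021 rpm

+857.6021 rpm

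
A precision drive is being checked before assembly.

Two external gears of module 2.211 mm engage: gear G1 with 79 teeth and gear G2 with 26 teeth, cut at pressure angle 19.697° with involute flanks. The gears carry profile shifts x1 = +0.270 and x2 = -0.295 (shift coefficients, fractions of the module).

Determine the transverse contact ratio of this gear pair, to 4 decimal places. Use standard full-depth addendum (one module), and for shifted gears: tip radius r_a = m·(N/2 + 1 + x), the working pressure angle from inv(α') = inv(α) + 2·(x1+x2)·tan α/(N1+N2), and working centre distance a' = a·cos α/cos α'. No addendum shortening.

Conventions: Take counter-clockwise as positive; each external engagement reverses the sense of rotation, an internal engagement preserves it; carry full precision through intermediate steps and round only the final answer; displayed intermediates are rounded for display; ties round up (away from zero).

1.7766

recognized (one external pair, fixed centres): single-mesh tooth geometry, m = 2.211, N1 = 79, N2 = 26
base radii: r_b1 = 82.224401, r_b2 = 27.061195
tip radii: r_a1 = 90.142470, r_a2 = 30.301755
inv(α') = inv(19.697°) + 2·(+0.270-0.295)·tan α/(79+26) = 0.01404479  ⇒  α' = 19.62047°
a' = a·cos α / cos α' = 116.0775·cos 19.697°/cos 19.62047° = 116.022122
action lengths: √(r_a1²−r_b1²) = 36.943373, √(r_a2²−r_b2²) = 13.634078
base pitch p_b = π·m·cos α = 6.539635
CR = (36.943373 + 13.634078 − 116.022122·sin 19.62047°)/6.539635 = 1.776645
contact ratio ≈ 1.7766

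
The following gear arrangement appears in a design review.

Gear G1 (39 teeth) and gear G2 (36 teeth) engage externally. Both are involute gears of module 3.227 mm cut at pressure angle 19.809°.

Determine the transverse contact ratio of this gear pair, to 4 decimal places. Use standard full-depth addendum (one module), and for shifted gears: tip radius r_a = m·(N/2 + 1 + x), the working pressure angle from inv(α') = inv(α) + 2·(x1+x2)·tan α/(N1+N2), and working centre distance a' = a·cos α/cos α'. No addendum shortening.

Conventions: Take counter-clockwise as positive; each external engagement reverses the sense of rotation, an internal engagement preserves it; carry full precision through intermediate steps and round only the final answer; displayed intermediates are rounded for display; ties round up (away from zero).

recognized (one external pair, fixed centres): single-mesh tooth geometry, m = 3.227, N1 = 39, N2 = 36
base radii: r_b1 = 59.202985, r_b2 = 54.648909
tip radii: r_a1 = 66.153500, r_a2 = 61.313000
no profile shift: α' = α, a' = a
action lengths: √(r_a1²−r_b1²) = 29.517658, √(r_a2²−r_b2²) = 27.798934
base pitch p_b = π·m·cos α = 9.538034
CR = (29.517658 + 27.798934 − 121.012500·sin 19.80900°)/9.538034 = 1.709701
contact ratio ≈ 1.7097

1.7097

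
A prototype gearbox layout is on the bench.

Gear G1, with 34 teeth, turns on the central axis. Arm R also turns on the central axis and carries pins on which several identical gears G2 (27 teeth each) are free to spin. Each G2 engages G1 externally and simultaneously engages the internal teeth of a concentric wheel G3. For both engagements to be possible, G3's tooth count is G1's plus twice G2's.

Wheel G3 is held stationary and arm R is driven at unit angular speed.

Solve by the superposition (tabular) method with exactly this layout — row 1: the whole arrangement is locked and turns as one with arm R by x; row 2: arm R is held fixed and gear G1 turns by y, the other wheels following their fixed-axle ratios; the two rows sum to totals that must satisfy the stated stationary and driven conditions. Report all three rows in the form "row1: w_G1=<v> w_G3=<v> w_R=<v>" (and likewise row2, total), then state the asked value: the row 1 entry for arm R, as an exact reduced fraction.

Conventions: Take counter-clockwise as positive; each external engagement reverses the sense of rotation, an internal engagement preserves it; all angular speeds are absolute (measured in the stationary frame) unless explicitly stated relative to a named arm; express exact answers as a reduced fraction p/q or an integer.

row1: w_G1=1 w_G3=1 w_R=1
row2: w_G1=44/17 w_G3=-1 w_R=0
total: w_G1=61/17 w_G3=0 w_R=1
asked value: 1

recognized (axles ride arm R): planetary set, 34/27/88 teeth
row 1 — lock + rotate with arm: ω_sun = ω_ring = ω_arm = x
superposition row 2 [arm held]: sun y, ring −(34/88)·y, arm 0
boundary: total ω_ring = x − (34/88)·y = 0 and total ω_arm = x = 1  ⇒  y = 44/17, x = 1
row 2 ring = −(34/88)·44/17 = -1
totals (row 1 + row 2): sun 1 + 44/17 = 61/17, ring 1 + (-1) = 0, arm 1 + 0 = 1
asked cell (row1, arm) = 1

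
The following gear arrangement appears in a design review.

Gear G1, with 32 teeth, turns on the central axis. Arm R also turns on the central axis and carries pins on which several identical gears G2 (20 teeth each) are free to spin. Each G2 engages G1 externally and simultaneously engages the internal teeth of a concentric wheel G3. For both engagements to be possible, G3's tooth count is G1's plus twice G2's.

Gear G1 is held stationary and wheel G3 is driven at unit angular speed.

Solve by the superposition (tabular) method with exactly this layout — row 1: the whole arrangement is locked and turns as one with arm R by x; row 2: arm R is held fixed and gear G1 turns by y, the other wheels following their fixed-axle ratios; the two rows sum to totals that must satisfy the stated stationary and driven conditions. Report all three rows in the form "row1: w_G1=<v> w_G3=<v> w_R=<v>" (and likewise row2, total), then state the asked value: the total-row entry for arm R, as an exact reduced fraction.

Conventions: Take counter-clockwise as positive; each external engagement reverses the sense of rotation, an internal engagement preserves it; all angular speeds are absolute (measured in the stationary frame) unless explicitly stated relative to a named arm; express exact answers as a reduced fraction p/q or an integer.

row1: w_G1=9/13 w_G3=9/13 w_R=9/13
row2: w_G1=-9/13 w_G3=4/13 w_R=0
total: w_G1=0 w_G3=1 w_R=9/13
asked value: 9/13

recognized (axles ride arm R): planetary set, 32/20/72 teeth
row 1 (train locked, turned with arm): all members turn x
row 2 — arm fixed, fixed-axis ratios: sun y, ring −(32/72)·y, arm 0
boundary: total ω_sun = x + y = 0 and total ω_ring = x − (32/72)·y = 1  ⇒  y = -9/13, x = 9/13
row 2 ring = −(32/72)·(-9/13) = 4/13
totals (row 1 + row 2): sun 9/13 + (-9/13) = 0, ring 9/13 + 4/13 = 1, arm 9/13 + 0 = 9/13
asked cell (total, arm) = 9/13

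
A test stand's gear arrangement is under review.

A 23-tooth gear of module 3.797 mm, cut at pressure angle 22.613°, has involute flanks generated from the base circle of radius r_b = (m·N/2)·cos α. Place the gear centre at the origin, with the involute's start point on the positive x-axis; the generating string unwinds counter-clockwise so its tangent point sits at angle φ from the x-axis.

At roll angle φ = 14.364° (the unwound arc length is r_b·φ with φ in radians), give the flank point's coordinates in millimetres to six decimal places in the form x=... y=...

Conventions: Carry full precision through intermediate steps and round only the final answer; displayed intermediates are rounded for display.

single-mesh involute tooth geometry (23T wheel at module 3.797)
pitch radius r_p = m·N/2 = 3.797·23/2 = 43.665500
base radius r_b = r_p·cos α = 43.665500·cos 22.613° = 40.308627
roll angle φ = 14.364° = 0.25069909 rad
x = r_b·(cos φ + φ·sin φ) = 41.555493
y = r_b·(sin φ − φ·cos φ) = 0.210379

x=41.555493 y=0.210379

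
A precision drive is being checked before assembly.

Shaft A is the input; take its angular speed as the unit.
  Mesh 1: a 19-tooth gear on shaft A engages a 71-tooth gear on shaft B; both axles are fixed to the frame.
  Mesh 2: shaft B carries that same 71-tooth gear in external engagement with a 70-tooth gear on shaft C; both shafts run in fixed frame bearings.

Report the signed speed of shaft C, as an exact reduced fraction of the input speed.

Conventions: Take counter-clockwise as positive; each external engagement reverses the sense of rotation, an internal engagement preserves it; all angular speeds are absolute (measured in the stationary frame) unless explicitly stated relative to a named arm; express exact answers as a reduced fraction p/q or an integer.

2-mesh fixed-axis compound train (all bearings frame-fixed)
mesh 1 [19T→71T]: |ω|/ω_in = 1×19/71 = 19/71, sense flips to −
mesh 2 [71T→70T]: |ω|/ω_in = (19/71)×71/70 = 19/70, sense flips to +
signed output speed (× input speed) = 19/70

19/70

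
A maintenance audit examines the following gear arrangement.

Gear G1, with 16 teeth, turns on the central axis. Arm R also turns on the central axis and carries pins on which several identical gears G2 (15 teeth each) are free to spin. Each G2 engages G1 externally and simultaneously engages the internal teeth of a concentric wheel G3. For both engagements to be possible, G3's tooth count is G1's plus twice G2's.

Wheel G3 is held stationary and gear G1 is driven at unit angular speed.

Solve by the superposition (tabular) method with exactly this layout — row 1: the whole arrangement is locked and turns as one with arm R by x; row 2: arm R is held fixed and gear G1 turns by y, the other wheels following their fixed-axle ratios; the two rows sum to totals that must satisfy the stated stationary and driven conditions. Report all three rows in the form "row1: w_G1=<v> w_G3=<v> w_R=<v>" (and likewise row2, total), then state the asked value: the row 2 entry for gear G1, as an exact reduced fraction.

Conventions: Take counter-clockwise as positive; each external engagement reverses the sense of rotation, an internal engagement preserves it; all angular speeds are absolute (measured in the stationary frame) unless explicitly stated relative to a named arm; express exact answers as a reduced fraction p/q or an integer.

row1: w_G1=8/31 w_G3=8/31 w_R=8/31
row2: w_G1=23/31 w_G3=-8/31 w_R=0
total: w_G1=1 w_G3=0 w_R=8/31
asked value: 23/31

planetary set (16T centre, 15T on arm, 46T internal) — Willis relation
row 1 — lock + rotate with arm: ω_sun = ω_ring = ω_arm = x
row 2: sun turns y, ring = −(16/46)·y, arm 0
boundary: total ω_ring = x − (16/46)·y = 0 and total ω_sun = x + y = 1  ⇒  y = 23/31, x = 8/31
row 2 ring = −(16/46)·23/31 = -8/31
totals (row 1 + row 2): sun 8/31 + 23/31 = 1, ring 8/31 + (-8/31) = 0, arm 8/31 + 0 = 8/31
asked cell (row2, sun) = 23/31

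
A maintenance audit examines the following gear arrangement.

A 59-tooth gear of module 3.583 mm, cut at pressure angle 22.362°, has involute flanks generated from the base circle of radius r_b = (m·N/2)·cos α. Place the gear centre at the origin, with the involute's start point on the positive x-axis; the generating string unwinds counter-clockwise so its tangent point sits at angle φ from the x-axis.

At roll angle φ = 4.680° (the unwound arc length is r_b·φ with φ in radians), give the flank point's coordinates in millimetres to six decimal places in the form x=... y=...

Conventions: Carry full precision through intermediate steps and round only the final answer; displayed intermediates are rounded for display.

single-mesh involute tooth geometry (59T wheel at module 3.583)
pitch radius r_p = m·N/2 = 3.583·59/2 = 105.698500
base radius r_b = r_p·cos α = 105.698500·cos 22.362° = 97.749821
roll angle φ = 4.680° = 0.08168141 rad
x = r_b·(cos φ + φ·sin φ) = 98.075364
y = r_b·(sin φ − φ·cos φ) = 0.017745

x=98.075364 y=0.017745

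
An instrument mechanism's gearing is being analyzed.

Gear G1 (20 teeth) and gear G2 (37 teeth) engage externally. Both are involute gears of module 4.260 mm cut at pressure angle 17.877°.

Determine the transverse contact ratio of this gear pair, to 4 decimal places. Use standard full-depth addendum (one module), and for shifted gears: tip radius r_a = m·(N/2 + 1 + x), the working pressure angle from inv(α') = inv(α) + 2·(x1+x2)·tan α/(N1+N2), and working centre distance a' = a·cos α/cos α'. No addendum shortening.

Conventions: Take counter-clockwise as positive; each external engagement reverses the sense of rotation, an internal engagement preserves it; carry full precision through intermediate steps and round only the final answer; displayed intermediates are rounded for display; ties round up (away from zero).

1.7220

class = single-mesh tooth geometry [involute pair 20T × 37T, m = 4.260]
base radii: r_b1 = 40.543174, r_b2 = 75.004873
tip radii: r_a1 = 46.860000, r_a2 = 83.070000
no profile shift: α' = α, a' = a
action lengths: √(r_a1²−r_b1²) = 23.497034, √(r_a2²−r_b2²) = 35.705658
base pitch p_b = π·m·cos α = 12.737014
CR = (23.497034 + 35.705658 − 121.410000·sin 17.87700°)/12.737014 = 1.721982
contact ratio ≈ 1.7220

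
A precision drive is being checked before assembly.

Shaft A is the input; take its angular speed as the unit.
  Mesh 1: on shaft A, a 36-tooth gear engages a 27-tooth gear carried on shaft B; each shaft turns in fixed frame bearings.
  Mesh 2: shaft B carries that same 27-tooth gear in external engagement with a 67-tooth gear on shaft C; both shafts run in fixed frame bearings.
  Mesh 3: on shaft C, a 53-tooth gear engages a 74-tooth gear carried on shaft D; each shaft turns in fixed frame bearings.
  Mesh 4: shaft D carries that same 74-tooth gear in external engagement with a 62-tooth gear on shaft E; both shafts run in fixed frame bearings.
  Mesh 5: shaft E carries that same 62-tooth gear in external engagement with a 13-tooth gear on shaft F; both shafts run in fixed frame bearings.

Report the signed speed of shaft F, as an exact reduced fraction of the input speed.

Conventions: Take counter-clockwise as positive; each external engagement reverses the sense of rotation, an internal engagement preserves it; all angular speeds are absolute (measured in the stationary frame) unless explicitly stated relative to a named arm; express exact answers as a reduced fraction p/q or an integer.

-1908/871

5-mesh fixed-axis compound train (all bearings frame-fixed)
mesh 1 [36T→27T]: |ω|/ω_in = 1×36/27 = 4/3, sense flips to −
mesh 2 [27T→67T]: |ω|/ω_in = (4/3)×27/67 = 36/67, sense flips to +
mesh 3 [53T→74T]: |ω|/ω_in = (36/67)×53/74 = 954/2479, sense flips to −
mesh 4 [74T→62T]: |ω|/ω_in = (954/2479)×74/62 = 954/2077, sense flips to +
mesh 5 [62T→13T]: |ω|/ω_in = (954/2077)×62/13 = 1908/871, sense flips to −
signed output speed (× input speed) = -1908/871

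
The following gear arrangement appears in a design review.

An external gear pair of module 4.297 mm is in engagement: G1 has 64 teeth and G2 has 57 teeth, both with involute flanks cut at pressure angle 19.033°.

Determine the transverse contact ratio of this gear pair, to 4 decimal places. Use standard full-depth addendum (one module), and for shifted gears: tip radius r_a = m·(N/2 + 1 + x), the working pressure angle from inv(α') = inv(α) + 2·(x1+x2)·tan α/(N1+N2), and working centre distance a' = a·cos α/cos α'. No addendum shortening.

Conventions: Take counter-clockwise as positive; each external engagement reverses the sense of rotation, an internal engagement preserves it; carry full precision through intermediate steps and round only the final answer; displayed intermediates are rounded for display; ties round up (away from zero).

1.8430

single-mesh involute tooth geometry (64T engaging 57T at module 4.297)
base radii: r_b1 = 129.986781, r_b2 = 115.769477
tip radii: r_a1 = 141.801000, r_a2 = 126.761500
no profile shift: α' = α, a' = a
action lengths: √(r_a1²−r_b1²) = 56.665337, √(r_a2²−r_b2²) = 51.632414
base pitch p_b = π·m·cos α = 12.761422
CR = (56.665337 + 51.632414 − 259.968500·sin 19.03300°)/12.761422 = 1.842955
contact ratio ≈ 1.8430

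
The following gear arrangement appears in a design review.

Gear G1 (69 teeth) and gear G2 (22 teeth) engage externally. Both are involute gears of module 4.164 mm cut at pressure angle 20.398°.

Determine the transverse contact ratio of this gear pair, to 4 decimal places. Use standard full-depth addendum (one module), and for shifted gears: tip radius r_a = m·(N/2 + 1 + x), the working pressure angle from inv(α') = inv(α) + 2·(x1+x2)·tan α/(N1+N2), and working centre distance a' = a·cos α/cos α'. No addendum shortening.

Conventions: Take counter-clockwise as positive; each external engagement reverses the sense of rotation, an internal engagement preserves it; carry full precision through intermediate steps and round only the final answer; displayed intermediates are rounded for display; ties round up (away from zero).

1.6744

class = single-mesh tooth geometry [involute pair 69T × 22T, m = 4.164]
base radii: r_b1 = 134.649804, r_b2 = 42.931822
tip radii: r_a1 = 147.822000, r_a2 = 49.968000
no profile shift: α' = α, a' = a
action lengths: √(r_a1²−r_b1²) = 60.998147, √(r_a2²−r_b2²) = 25.566770
base pitch p_b = π·m·cos α = 12.261300
CR = (60.998147 + 25.566770 − 189.462000·sin 20.39800°)/12.261300 = 1.674371
contact ratio ≈ 1.6744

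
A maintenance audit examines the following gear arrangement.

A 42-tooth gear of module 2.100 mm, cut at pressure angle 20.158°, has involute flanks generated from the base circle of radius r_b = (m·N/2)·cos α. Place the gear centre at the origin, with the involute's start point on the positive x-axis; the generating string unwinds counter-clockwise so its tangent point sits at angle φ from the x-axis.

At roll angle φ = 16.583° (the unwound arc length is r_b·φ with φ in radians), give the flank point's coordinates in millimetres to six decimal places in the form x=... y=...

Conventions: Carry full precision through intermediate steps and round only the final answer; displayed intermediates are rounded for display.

x=43.096504 y=0.331776

topology: single-mesh involute geometry — m = 2.100, N = 42
pitch radius r_p = m·N/2 = 2.100·42/2 = 44.100000
base radius r_b = r_p·cos α = 44.100000·cos 20.158° = 41.398694
roll angle φ = 16.583° = 0.28942795 rad
x = r_b·(cos φ + φ·sin φ) = 43.096504
y = r_b·(sin φ − φ·cos φ) = 0.331776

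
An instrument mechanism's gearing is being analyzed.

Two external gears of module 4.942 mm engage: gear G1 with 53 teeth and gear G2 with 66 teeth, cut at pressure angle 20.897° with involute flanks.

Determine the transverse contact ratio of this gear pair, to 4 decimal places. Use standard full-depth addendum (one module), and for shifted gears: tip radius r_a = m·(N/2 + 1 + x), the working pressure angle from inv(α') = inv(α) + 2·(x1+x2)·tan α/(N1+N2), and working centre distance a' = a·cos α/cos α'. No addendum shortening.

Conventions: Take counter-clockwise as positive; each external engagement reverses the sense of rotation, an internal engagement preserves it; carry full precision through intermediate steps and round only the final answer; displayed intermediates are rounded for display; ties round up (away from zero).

1.7332

single-mesh involute tooth geometry (53T engaging 66T at module 4.942)
base radii: r_b1 = 122.348667, r_b2 = 152.358717
tip radii: r_a1 = 135.905000, r_a2 = 168.028000
no profile shift: α' = α, a' = a
action lengths: √(r_a1²−r_b1²) = 59.169019, √(r_a2²−r_b2²) = 70.853583
base pitch p_b = π·m·cos α = 14.504516
CR = (59.169019 + 70.853583 − 294.049000·sin 20.89700°)/14.504516 = 1.733152
contact ratio ≈ 1.7332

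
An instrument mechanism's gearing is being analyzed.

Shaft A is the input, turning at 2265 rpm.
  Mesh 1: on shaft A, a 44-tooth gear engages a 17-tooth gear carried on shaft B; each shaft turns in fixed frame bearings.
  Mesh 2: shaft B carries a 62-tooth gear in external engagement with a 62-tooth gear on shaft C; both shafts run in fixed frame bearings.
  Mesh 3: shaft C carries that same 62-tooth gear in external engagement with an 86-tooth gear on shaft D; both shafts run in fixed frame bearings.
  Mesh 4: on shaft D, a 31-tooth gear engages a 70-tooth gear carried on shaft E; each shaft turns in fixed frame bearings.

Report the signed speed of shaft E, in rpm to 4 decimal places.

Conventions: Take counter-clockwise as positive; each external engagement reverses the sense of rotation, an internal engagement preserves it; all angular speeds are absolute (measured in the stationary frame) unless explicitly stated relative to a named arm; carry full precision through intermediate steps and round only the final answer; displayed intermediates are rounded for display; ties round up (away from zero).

+1871.6682 rpm

class = fixed-axis compound train [4 meshes; 4 ratios multiply, 4 sense flips]
mesh 1 [44T→17T]: ω = 2265.0000×44/17 = 5862.3529 rpm, sense flips to −
mesh 2 [62T→62T]: ω = 5862.3529×62/62 = 5862.3529 rpm, sense flips to +
mesh 3 [62T→86T]: ω = 5862.3529×62/86 = 4226.3475 rpm, sense flips to −
mesh 4 [31T→70T]: ω = 4226.3475×31/70 = 1871.6682 rpm, sense flips to +
signed output speed = +1871.6682 rpm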